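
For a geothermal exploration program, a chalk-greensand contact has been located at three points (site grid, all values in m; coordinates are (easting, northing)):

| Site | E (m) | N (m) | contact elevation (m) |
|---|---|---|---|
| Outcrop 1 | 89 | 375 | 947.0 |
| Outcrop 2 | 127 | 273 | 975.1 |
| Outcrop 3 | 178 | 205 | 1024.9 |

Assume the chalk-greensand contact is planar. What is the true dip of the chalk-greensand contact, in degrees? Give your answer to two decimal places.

50.73°

Let the plane be z = a·E + b·N + c.
Outcrop 2−Outcrop 1: 38a − 102b = 28.1;  Outcrop 3−Outcrop 1: 89a − 170b = 77.9.
Solving gives a = 1.21039, b = 0.17544.
Gradient magnitude |∇z| = √(a² + b²) = √(1.46504 + 0.03078) = 1.22304.
True dip = arctan(1.22304) = 50.73°, dipping toward W (azimuth ≈ 262°).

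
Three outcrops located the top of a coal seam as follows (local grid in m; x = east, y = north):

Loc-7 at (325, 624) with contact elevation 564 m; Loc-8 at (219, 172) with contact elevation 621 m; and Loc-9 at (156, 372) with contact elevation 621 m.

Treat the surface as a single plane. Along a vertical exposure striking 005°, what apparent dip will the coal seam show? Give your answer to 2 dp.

Let the plane be z = a·x + b·y + c.
Loc-8−Loc-7: −106a − 452b = 57;  Loc-9−Loc-7: −169a − 252b = 57.
Solving gives a = −0.22949, b = −0.07229.
Unit vector along 005° is (sin 5°, cos 5°) = (0.0872, 0.9962).
Slope in that direction = a·(0.0872) + b·(0.9962) = −0.09201.
Apparent dip = arctan|0.09201| = 5.26° (true dip is 13.5°, so apparent ≤ true as expected).

5.26°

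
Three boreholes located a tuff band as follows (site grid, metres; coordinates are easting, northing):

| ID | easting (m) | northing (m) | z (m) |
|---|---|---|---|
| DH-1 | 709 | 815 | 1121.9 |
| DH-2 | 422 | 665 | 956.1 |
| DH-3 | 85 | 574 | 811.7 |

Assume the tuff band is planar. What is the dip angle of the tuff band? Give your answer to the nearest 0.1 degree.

Let the plane be z = a·easting + b·northing + c.
DH-2−DH-1: −287a − 150b = −165.8;  DH-3−DH-1: −624a − 241b = −310.2.
Solving gives a = 0.26899, b = 0.59067.
Gradient magnitude |∇z| = √(a² + b²) = √(0.07235 + 0.34889) = 0.64903.
True dip = arctan(0.64903) = 33.0°, dipping toward SSW (azimuth ≈ 204°).

33.0°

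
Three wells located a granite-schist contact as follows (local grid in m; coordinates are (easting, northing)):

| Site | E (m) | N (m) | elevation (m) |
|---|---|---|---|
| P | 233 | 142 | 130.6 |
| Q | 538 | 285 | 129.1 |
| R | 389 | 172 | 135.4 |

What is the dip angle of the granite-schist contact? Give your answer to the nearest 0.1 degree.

8.0°

Two edge vectors: P→Q = (305, 143, -1.5), P→R = (156, 30, 4.8).
Normal n = (P→Q) × (P→R) = (731.4, -1698, -13158).
So ∂z/∂E = −n_x/n_z = 0.05559 and ∂z/∂N = −n_y/n_z = −0.12905.
Gradient magnitude |∇z| = √(a² + b²) = √(0.00309 + 0.01665) = 0.14051.
True dip = arctan(0.14051) = 8.0°, dipping toward NNW (azimuth ≈ 337°).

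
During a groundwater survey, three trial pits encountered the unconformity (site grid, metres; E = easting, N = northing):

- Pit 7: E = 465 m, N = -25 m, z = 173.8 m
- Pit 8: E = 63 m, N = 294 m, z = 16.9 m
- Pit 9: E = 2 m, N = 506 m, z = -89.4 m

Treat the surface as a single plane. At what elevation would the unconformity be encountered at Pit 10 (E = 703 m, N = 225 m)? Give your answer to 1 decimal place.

Two edge vectors: Pit 7→Pit 8 = (-402, 319, -156.9), Pit 7→Pit 9 = (-463, 531, -263.2).
Normal n = (Pit 7→Pit 8) × (Pit 7→Pit 9) = (-646.9, -33161.7, -65765).
So ∂z/∂E = −n_x/n_z = −0.00984 and ∂z/∂N = −n_y/n_z = −0.50425.
Intercept c from Pit 7: 173.8 + 4.57 − 12.61 = 165.77.
At (703, 225): z = −6.9 − 113.5 + 165.77 = 45.4 m.

45.4 m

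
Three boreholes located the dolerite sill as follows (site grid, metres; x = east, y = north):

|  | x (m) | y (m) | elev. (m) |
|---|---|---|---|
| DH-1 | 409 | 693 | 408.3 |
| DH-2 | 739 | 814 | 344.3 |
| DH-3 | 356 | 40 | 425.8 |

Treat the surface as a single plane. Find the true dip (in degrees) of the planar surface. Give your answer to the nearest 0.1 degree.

Two edge vectors: DH-1→DH-2 = (330, 121, -64), DH-1→DH-3 = (-53, -653, 17.5).
Normal n = (DH-1→DH-2) × (DH-1→DH-3) = (-39674.5, -2383, -209077).
So ∂z/∂x = −n_x/n_z = −0.18976 and ∂z/∂y = −n_y/n_z = −0.01140.
Gradient magnitude |∇z| = √(a² + b²) = √(0.03601 + 0.00013) = 0.19010.
True dip = arctan(0.19010) = 10.8°, dipping toward E (azimuth ≈ 087°).

10.8°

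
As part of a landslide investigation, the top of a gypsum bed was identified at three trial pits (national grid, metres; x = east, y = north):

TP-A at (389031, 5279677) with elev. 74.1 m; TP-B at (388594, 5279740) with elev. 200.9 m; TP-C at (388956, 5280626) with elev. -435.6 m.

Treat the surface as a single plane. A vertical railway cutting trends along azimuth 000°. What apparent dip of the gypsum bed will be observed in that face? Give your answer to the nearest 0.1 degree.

Let the plane be z = a·x + b·y + c.
TP-B−TP-A: −437a + 63b = 126.8;  TP-C−TP-A: −75a + 949b = −509.7.
Solving gives a = −0.37183, b = −0.56648.
Unit vector along 000° is (sin 0°, cos 0°) = (0.0000, 1.0000).
Slope in that direction = a·(0.0000) + b·(1.0000) = −0.56648.
Apparent dip = arctan|0.56648| = 29.5° (true dip is 34.1°, so apparent ≤ true as expected).

29.5°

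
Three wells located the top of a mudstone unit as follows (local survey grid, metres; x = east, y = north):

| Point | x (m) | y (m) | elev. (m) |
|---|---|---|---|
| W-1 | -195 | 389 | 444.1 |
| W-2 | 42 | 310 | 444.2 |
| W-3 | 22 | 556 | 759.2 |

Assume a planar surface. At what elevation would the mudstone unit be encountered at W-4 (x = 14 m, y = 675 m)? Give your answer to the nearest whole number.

912 m

Two edge vectors: W-1→W-2 = (237, -79, 0.1), W-1→W-3 = (217, 167, 315.1).
Normal n = (W-1→W-2) × (W-1→W-3) = (-24909.6, -74657, 56722).
So ∂z/∂x = −n_x/n_z = 0.43915 and ∂z/∂y = −n_y/n_z = 1.31619.
Intercept c from W-1: 444.1 + 85.63 − 512.00 = 17.74.
At (14, 675): z = 6.1 + 888.4 + 17.74 = 912.3 m.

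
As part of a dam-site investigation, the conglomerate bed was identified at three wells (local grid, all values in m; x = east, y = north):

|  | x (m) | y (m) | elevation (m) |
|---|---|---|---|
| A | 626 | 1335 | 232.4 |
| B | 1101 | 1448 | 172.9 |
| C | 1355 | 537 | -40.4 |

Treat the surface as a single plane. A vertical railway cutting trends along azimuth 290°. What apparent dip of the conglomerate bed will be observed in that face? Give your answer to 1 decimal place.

Two edge vectors: A→B = (475, 113, -59.5), A→C = (729, -798, -272.8).
Normal n = (A→B) × (A→C) = (-78307.4, 86204.5, -461427).
So ∂z/∂x = −n_x/n_z = −0.16971 and ∂z/∂y = −n_y/n_z = 0.18682.
Unit vector along 290° is (sin 290°, cos 290°) = (-0.9397, 0.3420).
Slope in that direction = a·(-0.9397) + b·(0.3420) = 0.22337.
Apparent dip = arctan|0.22337| = 12.6° (true dip is 14.2°, so apparent ≤ true as expected).

12.6°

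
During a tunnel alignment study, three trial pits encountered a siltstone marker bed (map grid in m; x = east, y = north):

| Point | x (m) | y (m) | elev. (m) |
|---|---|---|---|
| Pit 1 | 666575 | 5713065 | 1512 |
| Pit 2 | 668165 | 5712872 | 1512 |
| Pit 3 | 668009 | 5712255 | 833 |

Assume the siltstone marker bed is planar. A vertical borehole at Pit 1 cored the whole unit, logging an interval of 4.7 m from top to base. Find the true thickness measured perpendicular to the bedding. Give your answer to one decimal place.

3.2 m

Two edge vectors: Pit 1→Pit 2 = (1590, -193, 0), Pit 1→Pit 3 = (1434, -810, -679).
Normal n = (Pit 1→Pit 2) × (Pit 1→Pit 3) = (131047, 1079610, -1011138).
So ∂z/∂x = −n_x/n_z = 0.12960 and ∂z/∂y = −n_y/n_z = 1.06772.
|∇z| = √(a²+b²) = 1.07555, so dip δ = arctan(1.07555) = 47.08°.
True thickness = vertical thickness × cos δ = 4.7 × cos 47.08° = 3.2 m.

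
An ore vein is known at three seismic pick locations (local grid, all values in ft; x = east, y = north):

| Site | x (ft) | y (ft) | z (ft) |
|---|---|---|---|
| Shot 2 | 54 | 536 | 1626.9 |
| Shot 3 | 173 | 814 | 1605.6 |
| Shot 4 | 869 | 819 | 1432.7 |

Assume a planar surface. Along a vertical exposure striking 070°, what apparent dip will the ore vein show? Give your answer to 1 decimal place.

Two edge vectors: Shot 2→Shot 3 = (119, 278, -21.3), Shot 2→Shot 4 = (815, 283, -194.2).
Normal n = (Shot 2→Shot 3) × (Shot 2→Shot 4) = (-47959.7, 5750.3, -192893).
So ∂z/∂x = −n_x/n_z = −0.24863 and ∂z/∂y = −n_y/n_z = 0.02981.
Unit vector along 070° is (sin 70°, cos 70°) = (0.9397, 0.3420).
Slope in that direction = a·(0.9397) + b·(0.3420) = −0.22344.
Apparent dip = arctan|0.22344| = 12.6° (true dip is 14.1°, so apparent ≤ true as expected).

12.6°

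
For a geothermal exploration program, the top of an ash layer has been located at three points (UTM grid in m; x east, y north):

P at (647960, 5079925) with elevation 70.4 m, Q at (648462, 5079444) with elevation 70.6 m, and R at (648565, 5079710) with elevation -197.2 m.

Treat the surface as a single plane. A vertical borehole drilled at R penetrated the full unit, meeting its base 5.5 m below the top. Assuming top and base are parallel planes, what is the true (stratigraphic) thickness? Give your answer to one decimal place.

3.9 m

Two edge vectors: P→Q = (502, -481, 0.2), P→R = (605, -215, -267.6).
Normal n = (P→Q) × (P→R) = (128758.6, 134456.2, 183075).
So ∂z/∂x = −n_x/n_z = −0.70331 and ∂z/∂y = −n_y/n_z = −0.73443.
|∇z| = √(a²+b²) = 1.01688, so dip δ = arctan(1.01688) = 45.48°.
True thickness = vertical thickness × cos δ = 5.5 × cos 45.48° = 3.9 m.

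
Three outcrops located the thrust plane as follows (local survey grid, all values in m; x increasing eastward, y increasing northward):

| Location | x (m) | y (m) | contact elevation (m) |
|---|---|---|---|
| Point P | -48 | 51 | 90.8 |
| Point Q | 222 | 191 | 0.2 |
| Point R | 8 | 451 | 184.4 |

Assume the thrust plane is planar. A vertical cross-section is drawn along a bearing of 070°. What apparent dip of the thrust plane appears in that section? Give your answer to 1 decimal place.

19.8°

Let the plane be z = a·x + b·y + c.
Point Q−Point P: 270a + 140b = −90.6;  Point R−Point P: 56a + 400b = 93.6.
Solving gives a = −0.49265, b = 0.30297.
Unit vector along 070° is (sin 70°, cos 70°) = (0.9397, 0.3420).
Slope in that direction = a·(0.9397) + b·(0.3420) = −0.35932.
Apparent dip = arctan|0.35932| = 19.8° (true dip is 30.0°, so apparent ≤ true as expected).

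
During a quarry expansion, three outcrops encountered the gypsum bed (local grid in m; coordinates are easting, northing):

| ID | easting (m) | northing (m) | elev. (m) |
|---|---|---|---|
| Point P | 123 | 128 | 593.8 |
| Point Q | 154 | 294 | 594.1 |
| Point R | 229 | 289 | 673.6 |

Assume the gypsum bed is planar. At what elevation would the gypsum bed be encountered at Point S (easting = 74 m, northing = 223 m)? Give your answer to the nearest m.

Two edge vectors: Point P→Point Q = (31, 166, 0.3), Point P→Point R = (106, 161, 79.8).
Normal n = (Point P→Point Q) × (Point P→Point R) = (13198.5, -2442, -12605).
So ∂z/∂easting = −n_x/n_z = 1.04708 and ∂z/∂northing = −n_y/n_z = −0.19373.
Intercept c from Point P: 593.8 − 128.79 + 24.80 = 489.81.
At (74, 223): z = 77.5 − 43.2 + 489.81 = 524.1 m.

524 m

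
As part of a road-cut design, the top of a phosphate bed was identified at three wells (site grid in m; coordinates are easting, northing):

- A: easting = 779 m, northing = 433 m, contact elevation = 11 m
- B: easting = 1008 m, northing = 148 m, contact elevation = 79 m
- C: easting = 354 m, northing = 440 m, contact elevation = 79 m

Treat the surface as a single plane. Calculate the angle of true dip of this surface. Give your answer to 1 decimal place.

Let the plane be z = a·easting + b·northing + c.
B−A: 229a − 285b = 68;  C−A: −425a + 7b = 68.
Solving gives a = −0.16613, b = −0.37208.
Gradient magnitude |∇z| = √(a² + b²) = √(0.02760 + 0.13845) = 0.40748.
True dip = arctan(0.40748) = 22.2°, dipping toward NNE (azimuth ≈ 024°).

22.2°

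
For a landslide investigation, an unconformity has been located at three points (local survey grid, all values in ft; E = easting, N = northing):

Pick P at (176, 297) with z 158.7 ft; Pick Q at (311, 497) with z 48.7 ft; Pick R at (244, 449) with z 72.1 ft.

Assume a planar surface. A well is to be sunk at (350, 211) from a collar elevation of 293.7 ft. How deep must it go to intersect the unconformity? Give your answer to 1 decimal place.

67.6 ft

Two edge vectors: Pick P→Pick Q = (135, 200, -110), Pick P→Pick R = (68, 152, -86.6).
Normal n = (Pick P→Pick Q) × (Pick P→Pick R) = (-600, 4211, 6920).
So ∂z/∂E = −n_x/n_z = 0.08671 and ∂z/∂N = −n_y/n_z = −0.60853.
Intercept c from Pick P: 158.7 − 15.26 + 180.73 = 324.17.
At (350, 211): z_contact = 30.35 − 128.40 + 324.17 = 226.12 ft.
Depth below ground = 293.7 − 226.12 = 67.6 ft.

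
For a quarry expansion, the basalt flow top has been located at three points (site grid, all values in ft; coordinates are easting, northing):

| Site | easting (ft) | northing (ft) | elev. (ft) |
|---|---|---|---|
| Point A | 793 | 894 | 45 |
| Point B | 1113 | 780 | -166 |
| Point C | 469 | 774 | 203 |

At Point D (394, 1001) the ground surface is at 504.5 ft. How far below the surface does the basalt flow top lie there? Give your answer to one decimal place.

204.7 ft

Let the plane be z = a·easting + b·northing + c.
Point B−Point A: 320a − 114b = −211;  Point C−Point A: −324a − 120b = 158.
Solving gives a = −0.575183, b = 0.236328.
Then c = 45 − a·793 − b·894 = 289.84.
At (394, 1001): z_contact = −226.62 + 236.56 + 289.84 = 299.79 ft.
Depth below ground = 504.5 − 299.79 = 204.7 ft.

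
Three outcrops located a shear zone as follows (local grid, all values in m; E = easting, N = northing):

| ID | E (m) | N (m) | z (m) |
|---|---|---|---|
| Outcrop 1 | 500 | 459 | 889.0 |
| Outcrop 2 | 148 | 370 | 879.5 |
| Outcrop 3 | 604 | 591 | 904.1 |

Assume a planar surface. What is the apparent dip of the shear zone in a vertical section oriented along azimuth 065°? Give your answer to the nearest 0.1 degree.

2.7°

Two edge vectors: Outcrop 1→Outcrop 2 = (-352, -89, -9.5), Outcrop 1→Outcrop 3 = (104, 132, 15.1).
Normal n = (Outcrop 1→Outcrop 2) × (Outcrop 1→Outcrop 3) = (-89.9, 4327.2, -37208).
So ∂z/∂E = −n_x/n_z = −0.00242 and ∂z/∂N = −n_y/n_z = 0.11630.
Unit vector along 065° is (sin 65°, cos 65°) = (0.9063, 0.4226).
Slope in that direction = a·(0.9063) + b·(0.4226) = 0.04696.
Apparent dip = arctan|0.04696| = 2.7° (true dip is 6.6°, so apparent ≤ true as expected).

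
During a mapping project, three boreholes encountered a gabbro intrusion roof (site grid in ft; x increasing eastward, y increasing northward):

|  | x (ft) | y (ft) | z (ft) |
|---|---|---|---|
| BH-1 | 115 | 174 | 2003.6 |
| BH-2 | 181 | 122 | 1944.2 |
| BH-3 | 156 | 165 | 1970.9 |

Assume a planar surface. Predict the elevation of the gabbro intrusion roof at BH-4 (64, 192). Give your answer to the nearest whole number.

2046 ft

Let the plane be z = a·x + b·y + c.
BH-2−BH-1: 66a − 52b = −59.4;  BH-3−BH-1: 41a − 9b = −32.7.
Solving gives a = −0.75800, b = 0.18023.
Then c = 2003.6 − a·115 − b·174 = 2059.41.
At (64, 192): z = −48.5 + 34.6 + 2059.41 = 2045.5 ft.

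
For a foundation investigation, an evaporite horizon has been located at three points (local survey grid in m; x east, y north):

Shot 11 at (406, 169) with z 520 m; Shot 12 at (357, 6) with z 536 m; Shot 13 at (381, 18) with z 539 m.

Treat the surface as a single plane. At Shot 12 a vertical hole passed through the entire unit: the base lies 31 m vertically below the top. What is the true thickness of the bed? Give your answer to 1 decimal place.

Let the plane be z = a·x + b·y + c.
Shot 12−Shot 11: −49a − 163b = 16;  Shot 13−Shot 11: −25a − 151b = 19.
Solving gives a = 0.20487, b = −0.15975.
|∇z| = √(a²+b²) = 0.25979, so dip δ = arctan(0.25979) = 14.56°.
True thickness = vertical thickness × cos δ = 31 × cos 14.56° = 30.0 m.

30.0 m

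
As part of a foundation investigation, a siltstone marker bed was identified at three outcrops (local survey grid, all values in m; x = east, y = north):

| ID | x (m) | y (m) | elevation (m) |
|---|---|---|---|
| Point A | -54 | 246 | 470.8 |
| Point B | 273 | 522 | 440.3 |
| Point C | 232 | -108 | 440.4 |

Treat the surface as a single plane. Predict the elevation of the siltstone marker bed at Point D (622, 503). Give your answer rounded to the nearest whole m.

Two edge vectors: Point A→Point B = (327, 276, -30.5), Point A→Point C = (286, -354, -30.4).
Normal n = (Point A→Point B) × (Point A→Point C) = (-19187.4, 1217.8, -194694).
So ∂z/∂x = −n_x/n_z = −0.09855 and ∂z/∂y = −n_y/n_z = 0.00625.
Intercept c from Point A: 470.8 − 5.32 − 1.54 = 463.94.
At (622, 503): z = −61.3 + 3.1 + 463.94 = 405.8 m.

406 m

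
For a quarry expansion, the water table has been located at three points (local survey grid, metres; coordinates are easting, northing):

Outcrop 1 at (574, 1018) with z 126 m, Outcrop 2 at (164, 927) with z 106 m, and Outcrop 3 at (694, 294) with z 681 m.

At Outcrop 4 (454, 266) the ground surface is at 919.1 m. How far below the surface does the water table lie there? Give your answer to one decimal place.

Let the plane be z = a·easting + b·northing + c.
Outcrop 2−Outcrop 1: −410a − 91b = −20;  Outcrop 3−Outcrop 1: 120a − 724b = 555.
Solving gives a = 0.211155, b = −0.731577.
Then c = 126 − a·574 − b·1018 = 749.54.
At (454, 266): z_contact = 95.86 − 194.60 + 749.54 = 650.81 m.
Depth below ground = 919.1 − 650.81 = 268.3 m.

268.3 m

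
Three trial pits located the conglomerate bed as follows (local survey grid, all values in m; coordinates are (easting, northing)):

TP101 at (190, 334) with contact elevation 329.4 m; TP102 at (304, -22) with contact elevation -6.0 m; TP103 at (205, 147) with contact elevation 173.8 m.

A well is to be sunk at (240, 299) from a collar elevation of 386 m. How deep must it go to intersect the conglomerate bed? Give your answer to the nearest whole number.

107 m

Two edge vectors: TP101→TP102 = (114, -356, -335.4), TP101→TP103 = (15, -187, -155.6).
Normal n = (TP101→TP102) × (TP101→TP103) = (-7326.2, 12707.4, -15978).
So ∂z/∂E = −n_x/n_z = −0.45852 and ∂z/∂N = −n_y/n_z = 0.79531.
Intercept c from TP101: 329.4 + 87.12 − 265.63 = 150.89.
At (240, 299): z_contact = −110.0 + 237.8 + 150.89 = 278.6 m.
Depth below ground = 386 − 278.6 = 107 m.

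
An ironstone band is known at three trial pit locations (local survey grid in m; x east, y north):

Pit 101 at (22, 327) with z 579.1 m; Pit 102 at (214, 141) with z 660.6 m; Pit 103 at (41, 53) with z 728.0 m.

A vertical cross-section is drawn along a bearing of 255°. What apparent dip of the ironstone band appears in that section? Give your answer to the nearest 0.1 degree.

13.9°

Two edge vectors: Pit 101→Pit 102 = (192, -186, 81.5), Pit 101→Pit 103 = (19, -274, 148.9).
Normal n = (Pit 101→Pit 102) × (Pit 101→Pit 103) = (-5364.4, -27040.3, -49074).
So ∂z/∂x = −n_x/n_z = −0.10931 and ∂z/∂y = −n_y/n_z = −0.55101.
Unit vector along 255° is (sin 255°, cos 255°) = (-0.9659, -0.2588).
Slope in that direction = a·(-0.9659) + b·(-0.2588) = 0.24820.
Apparent dip = arctan|0.24820| = 13.9° (true dip is 29.3°, so apparent ≤ true as expected).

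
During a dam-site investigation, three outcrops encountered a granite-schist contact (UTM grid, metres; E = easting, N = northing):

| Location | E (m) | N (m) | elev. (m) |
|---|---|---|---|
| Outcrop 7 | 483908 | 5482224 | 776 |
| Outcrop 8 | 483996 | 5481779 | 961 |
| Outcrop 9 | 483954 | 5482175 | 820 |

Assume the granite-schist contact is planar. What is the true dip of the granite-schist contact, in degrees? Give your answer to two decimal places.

35.42°

Let the plane be z = a·E + b·N + c.
Outcrop 8−Outcrop 7: 88a − 445b = 185;  Outcrop 9−Outcrop 7: 46a − 49b = 44.
Solving gives a = 0.65076, b = −0.28704.
Gradient magnitude |∇z| = √(a² + b²) = √(0.42349 + 0.08239) = 0.71125.
True dip = arctan(0.71125) = 35.42°, dipping toward WNW (azimuth ≈ 294°).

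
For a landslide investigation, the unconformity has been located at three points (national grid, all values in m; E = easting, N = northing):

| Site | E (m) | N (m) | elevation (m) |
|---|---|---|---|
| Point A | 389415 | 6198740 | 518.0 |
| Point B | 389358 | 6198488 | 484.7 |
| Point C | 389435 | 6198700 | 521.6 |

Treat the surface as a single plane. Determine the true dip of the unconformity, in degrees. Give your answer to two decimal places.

17.34°

Let the plane be z = a·E + b·N + c.
Point B−Point A: −57a − 252b = −33.3;  Point C−Point A: 20a − 40b = 3.6.
Solving gives a = 0.30590, b = 0.06295.
Gradient magnitude |∇z| = √(a² + b²) = √(0.09358 + 0.00396) = 0.31231.
True dip = arctan(0.31231) = 17.34°, dipping toward WSW (azimuth ≈ 258°).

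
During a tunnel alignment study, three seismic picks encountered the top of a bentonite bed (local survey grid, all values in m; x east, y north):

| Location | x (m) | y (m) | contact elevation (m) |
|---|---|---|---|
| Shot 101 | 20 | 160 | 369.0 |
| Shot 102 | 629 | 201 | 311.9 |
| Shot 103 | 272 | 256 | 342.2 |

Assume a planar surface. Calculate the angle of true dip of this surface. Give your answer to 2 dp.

5.68°

Two edge vectors: Shot 101→Shot 102 = (609, 41, -57.1), Shot 101→Shot 103 = (252, 96, -26.8).
Normal n = (Shot 101→Shot 102) × (Shot 101→Shot 103) = (4382.8, 1932, 48132).
So ∂z/∂x = −n_x/n_z = −0.09106 and ∂z/∂y = −n_y/n_z = −0.04014.
Gradient magnitude |∇z| = √(a² + b²) = √(0.00829 + 0.00161) = 0.09951.
True dip = arctan(0.09951) = 5.68°, dipping toward ENE (azimuth ≈ 066°).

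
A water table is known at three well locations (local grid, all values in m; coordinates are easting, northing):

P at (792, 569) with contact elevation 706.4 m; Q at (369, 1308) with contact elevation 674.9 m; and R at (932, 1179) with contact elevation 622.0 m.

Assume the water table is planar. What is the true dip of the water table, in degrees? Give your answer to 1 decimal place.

9.3°

Let the plane be z = a·easting + b·northing + c.
Q−P: −423a + 739b = −31.5;  R−P: 140a + 610b = −84.4.
Solving gives a = −0.11939, b = −0.11096.
Gradient magnitude |∇z| = √(a² + b²) = √(0.01425 + 0.01231) = 0.16299.
True dip = arctan(0.16299) = 9.3°, dipping toward NE (azimuth ≈ 047°).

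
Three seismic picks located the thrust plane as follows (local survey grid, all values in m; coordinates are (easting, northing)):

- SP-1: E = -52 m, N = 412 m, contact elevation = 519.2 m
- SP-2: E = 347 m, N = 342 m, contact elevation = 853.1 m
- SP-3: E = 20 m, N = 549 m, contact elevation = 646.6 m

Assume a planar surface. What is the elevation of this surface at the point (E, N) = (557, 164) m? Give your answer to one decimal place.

965.5 m

Let the plane be z = a·E + b·N + c.
SP-2−SP-1: 399a − 70b = 333.9;  SP-3−SP-1: 72a + 137b = 127.4.
Solving gives a = 0.91557, b = 0.44875.
Then c = 519.2 − a·-52 − b·412 = 381.92.
At (557, 164): z = 510.0 + 73.6 + 381.92 = 965.5 m.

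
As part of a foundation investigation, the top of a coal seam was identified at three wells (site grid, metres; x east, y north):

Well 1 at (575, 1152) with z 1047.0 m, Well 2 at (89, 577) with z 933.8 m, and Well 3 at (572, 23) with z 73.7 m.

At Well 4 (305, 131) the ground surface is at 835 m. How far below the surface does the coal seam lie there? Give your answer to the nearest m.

Two edge vectors: Well 1→Well 2 = (-486, -575, -113.2), Well 1→Well 3 = (-3, -1129, -973.3).
Normal n = (Well 1→Well 2) × (Well 1→Well 3) = (431844.7, -472684.2, 546969).
So ∂z/∂x = −n_x/n_z = −0.78952 and ∂z/∂y = −n_y/n_z = 0.86419.
Intercept c from Well 1: 1047 + 453.98 − 995.54 = 505.43.
At (305, 131): z_contact = −240.8 + 113.2 + 505.43 = 377.8 m.
Depth below ground = 835 − 377.8 = 457 m.

457 m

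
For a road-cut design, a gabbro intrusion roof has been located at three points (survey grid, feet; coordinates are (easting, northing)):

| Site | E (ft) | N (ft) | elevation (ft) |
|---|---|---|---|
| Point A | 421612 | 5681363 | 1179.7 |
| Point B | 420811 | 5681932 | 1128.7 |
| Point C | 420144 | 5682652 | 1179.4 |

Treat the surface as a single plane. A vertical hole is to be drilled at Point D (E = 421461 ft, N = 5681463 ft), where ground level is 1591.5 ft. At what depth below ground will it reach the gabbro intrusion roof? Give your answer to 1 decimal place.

Two edge vectors: Point A→Point B = (-801, 569, -51), Point A→Point C = (-1468, 1289, -0.3).
Normal n = (Point A→Point B) × (Point A→Point C) = (65568.3, 74627.7, -197197).
So ∂z/∂E = −n_x/n_z = 0.332501509 and ∂z/∂N = −n_y/n_z = 0.378442370.
Intercept c from Point A: 1179.7 − 140186.63 − 2150068.48 = −2289075.40.
At (421461, 5681463): z_contact = 140136.42 + 2150106.32 − 2289075.40 = 1167.34 ft.
Depth below ground = 1591.5 − 1167.34 = 424.2 ft.

424.2 ft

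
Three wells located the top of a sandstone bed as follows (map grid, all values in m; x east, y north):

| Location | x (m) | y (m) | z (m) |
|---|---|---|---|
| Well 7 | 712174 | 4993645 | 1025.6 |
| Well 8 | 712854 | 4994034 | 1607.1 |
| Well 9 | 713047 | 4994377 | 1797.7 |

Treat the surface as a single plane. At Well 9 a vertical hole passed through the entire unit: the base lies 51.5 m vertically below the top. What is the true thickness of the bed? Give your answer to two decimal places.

Two edge vectors: Well 7→Well 8 = (680, 389, 581.5), Well 7→Well 9 = (873, 732, 772.1).
Normal n = (Well 7→Well 8) × (Well 7→Well 9) = (-125311.1, -17378.5, 158163).
So ∂z/∂x = −n_x/n_z = 0.79229 and ∂z/∂y = −n_y/n_z = 0.10988.
|∇z| = √(a²+b²) = 0.79987, so dip δ = arctan(0.79987) = 38.66°.
True thickness = vertical thickness × cos δ = 51.5 × cos 38.66° = 40.22 m.

40.22 m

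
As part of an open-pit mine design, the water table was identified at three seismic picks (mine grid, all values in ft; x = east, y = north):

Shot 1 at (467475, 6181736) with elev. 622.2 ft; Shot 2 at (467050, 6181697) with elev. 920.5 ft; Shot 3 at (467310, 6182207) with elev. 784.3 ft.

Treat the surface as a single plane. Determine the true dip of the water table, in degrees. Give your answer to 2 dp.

35.64°

Let the plane be z = a·x + b·y + c.
Shot 2−Shot 1: −425a − 39b = 298.3;  Shot 3−Shot 1: −165a + 471b = 162.1.
Solving gives a = −0.71062, b = 0.09522.
Gradient magnitude |∇z| = √(a² + b²) = √(0.50498 + 0.00907) = 0.71697.
True dip = arctan(0.71697) = 35.64°, dipping toward E (azimuth ≈ 098°).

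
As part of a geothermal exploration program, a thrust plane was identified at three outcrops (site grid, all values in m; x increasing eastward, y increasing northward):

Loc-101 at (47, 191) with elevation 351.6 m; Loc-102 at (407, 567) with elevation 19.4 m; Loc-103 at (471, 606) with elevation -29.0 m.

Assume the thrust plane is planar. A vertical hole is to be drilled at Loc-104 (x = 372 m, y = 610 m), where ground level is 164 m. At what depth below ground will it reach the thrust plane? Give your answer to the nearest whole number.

143 m

Two edge vectors: Loc-101→Loc-102 = (360, 376, -332.2), Loc-101→Loc-103 = (424, 415, -380.6).
Normal n = (Loc-101→Loc-102) × (Loc-101→Loc-103) = (-5242.6, -3836.8, -10024).
So ∂z/∂x = −n_x/n_z = −0.52300 and ∂z/∂y = −n_y/n_z = −0.38276.
Intercept c from Loc-101: 351.6 + 24.58 + 73.11 = 449.29.
At (372, 610): z_contact = −194.6 − 233.5 + 449.29 = 21.2 m.
Depth below ground = 164 − 21.2 = 143 m.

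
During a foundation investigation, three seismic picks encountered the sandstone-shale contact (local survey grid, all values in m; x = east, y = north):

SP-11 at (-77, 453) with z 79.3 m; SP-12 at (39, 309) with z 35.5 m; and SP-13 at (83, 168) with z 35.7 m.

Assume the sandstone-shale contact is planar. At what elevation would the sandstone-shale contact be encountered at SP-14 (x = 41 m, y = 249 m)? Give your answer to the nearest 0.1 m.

45.9 m

Two edge vectors: SP-11→SP-12 = (116, -144, -43.8), SP-11→SP-13 = (160, -285, -43.6).
Normal n = (SP-11→SP-12) × (SP-11→SP-13) = (-6204.6, -1950.4, -10020).
So ∂z/∂x = −n_x/n_z = −0.61922 and ∂z/∂y = −n_y/n_z = −0.19465.
Intercept c from SP-11: 79.3 − 47.68 + 88.18 = 119.80.
At (41, 249): z = −25.4 − 48.5 + 119.80 = 45.9 m.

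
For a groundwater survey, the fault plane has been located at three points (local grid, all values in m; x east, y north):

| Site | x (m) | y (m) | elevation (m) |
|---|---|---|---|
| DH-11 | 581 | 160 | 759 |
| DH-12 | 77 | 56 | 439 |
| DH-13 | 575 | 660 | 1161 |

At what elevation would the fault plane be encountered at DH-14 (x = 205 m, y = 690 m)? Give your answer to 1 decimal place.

1012.2 m

Let the plane be z = a·x + b·y + c.
DH-12−DH-11: −504a − 104b = −320;  DH-13−DH-11: −6a + 500b = 402.
Solving gives a = 0.46786, b = 0.80961.
Then c = 759 − a·581 − b·160 = 357.64.
At (205, 690): z = 95.9 + 558.6 + 357.64 = 1012.2 m.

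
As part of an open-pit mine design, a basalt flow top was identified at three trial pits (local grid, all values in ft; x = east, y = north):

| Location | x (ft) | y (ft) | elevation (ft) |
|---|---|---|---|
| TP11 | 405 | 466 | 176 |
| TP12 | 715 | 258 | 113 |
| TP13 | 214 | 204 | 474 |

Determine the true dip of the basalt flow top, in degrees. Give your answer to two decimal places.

42.88°

Let the plane be z = a·x + b·y + c.
TP12−TP11: 310a − 208b = −63;  TP13−TP11: −191a − 262b = 298.
Solving gives a = −0.64896, b = −0.66431.
Gradient magnitude |∇z| = √(a² + b²) = √(0.42114 + 0.44131) = 0.92868.
True dip = arctan(0.92868) = 42.88°, dipping toward NE (azimuth ≈ 044°).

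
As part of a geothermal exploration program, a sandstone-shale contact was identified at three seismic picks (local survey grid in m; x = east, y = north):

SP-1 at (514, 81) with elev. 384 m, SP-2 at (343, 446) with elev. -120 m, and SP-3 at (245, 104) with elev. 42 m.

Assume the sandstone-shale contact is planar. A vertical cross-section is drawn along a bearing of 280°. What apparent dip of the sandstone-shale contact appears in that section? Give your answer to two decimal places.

52.96°

Two edge vectors: SP-1→SP-2 = (-171, 365, -504), SP-1→SP-3 = (-269, 23, -342).
Normal n = (SP-1→SP-2) × (SP-1→SP-3) = (-113238, 77094, 94252).
So ∂z/∂x = −n_x/n_z = 1.20144 and ∂z/∂y = −n_y/n_z = −0.81796.
Unit vector along 280° is (sin 280°, cos 280°) = (-0.9848, 0.1736).
Slope in that direction = a·(-0.9848) + b·(0.1736) = −1.32522.
Apparent dip = arctan|1.32522| = 52.96° (true dip is 55.5°, so apparent ≤ true as expected).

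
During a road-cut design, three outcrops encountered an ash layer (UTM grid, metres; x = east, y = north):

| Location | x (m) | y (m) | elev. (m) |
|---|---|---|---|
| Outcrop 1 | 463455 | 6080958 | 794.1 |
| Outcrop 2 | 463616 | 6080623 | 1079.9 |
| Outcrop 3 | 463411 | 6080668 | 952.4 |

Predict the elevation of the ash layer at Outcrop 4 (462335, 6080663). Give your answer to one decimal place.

Let the plane be z = a·x + b·y + c.
Outcrop 2−Outcrop 1: 161a − 335b = 285.8;  Outcrop 3−Outcrop 1: −44a − 290b = 158.3.
Solving gives a = 0.485943350, b = −0.619591405.
Then c = 794.1 − a·463455 − b·6080958 = 3543290.53.
At (462335, 6080663): z = 224668.6 − 3767526.5 + 3543290.53 = 432.6 m.

432.6 m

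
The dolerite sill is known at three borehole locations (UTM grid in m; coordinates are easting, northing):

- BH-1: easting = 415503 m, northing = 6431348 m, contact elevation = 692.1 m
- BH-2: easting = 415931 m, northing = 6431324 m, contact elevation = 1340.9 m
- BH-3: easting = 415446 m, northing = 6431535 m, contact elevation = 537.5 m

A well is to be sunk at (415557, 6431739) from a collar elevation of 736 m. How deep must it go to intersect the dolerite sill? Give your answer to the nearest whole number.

Let the plane be z = a·easting + b·northing + c.
BH-2−BH-1: 428a − 24b = 648.8;  BH-3−BH-1: −57a + 187b = −154.6.
Solving gives a = 1.49508313, b = −0.37101744.
Then c = 692.1 − a·415503 − b·6431348 = 1765622.85.
At (415557, 6431739): z_contact = 621292.3 − 2386287.3 + 1765622.85 = 627.8 m.
Depth below ground = 736 − 627.8 = 108 m.

108 m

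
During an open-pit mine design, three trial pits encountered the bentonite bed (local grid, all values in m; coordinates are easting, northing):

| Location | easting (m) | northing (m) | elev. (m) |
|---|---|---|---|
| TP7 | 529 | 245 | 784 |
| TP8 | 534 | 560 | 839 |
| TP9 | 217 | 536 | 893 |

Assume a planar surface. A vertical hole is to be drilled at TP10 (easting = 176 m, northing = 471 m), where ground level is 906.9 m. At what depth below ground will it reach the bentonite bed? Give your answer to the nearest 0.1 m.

Two edge vectors: TP7→TP8 = (5, 315, 55), TP7→TP9 = (-312, 291, 109).
Normal n = (TP7→TP8) × (TP7→TP9) = (18330, -17705, 99735).
So ∂z/∂easting = −n_x/n_z = −0.18379 and ∂z/∂northing = −n_y/n_z = 0.17752.
Intercept c from TP7: 784 + 97.22 − 43.49 = 837.73.
At (176, 471): z_contact = −32.35 + 83.61 + 837.73 = 889.00 m.
Depth below ground = 906.9 − 889.00 = 17.9 m.

17.9 m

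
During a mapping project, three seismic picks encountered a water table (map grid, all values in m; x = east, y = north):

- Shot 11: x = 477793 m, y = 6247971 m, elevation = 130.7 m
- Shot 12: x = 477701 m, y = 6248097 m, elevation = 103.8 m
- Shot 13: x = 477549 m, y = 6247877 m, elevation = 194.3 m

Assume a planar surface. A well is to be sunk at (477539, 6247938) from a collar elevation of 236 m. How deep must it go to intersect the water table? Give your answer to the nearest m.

60 m

Let the plane be z = a·x + b·y + c.
Shot 12−Shot 11: −92a + 126b = −26.9;  Shot 13−Shot 11: −244a − 94b = 63.6.
Solving gives a = −0.13924147, b = −0.31516044.
Then c = 130.7 − a·477793 − b·6247971 = 2035772.58.
At (477539, 6247938): z_contact = −66493.2 − 1969102.9 + 2035772.58 = 176.5 m.
Depth below ground = 236 − 176.5 = 60 m.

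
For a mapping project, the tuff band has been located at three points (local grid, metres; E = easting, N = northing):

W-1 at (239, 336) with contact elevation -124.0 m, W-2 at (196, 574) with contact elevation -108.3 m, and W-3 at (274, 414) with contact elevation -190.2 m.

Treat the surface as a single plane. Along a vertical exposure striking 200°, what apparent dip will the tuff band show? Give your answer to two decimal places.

34.29°

Two edge vectors: W-1→W-2 = (-43, 238, 15.7), W-1→W-3 = (35, 78, -66.2).
Normal n = (W-1→W-2) × (W-1→W-3) = (-16980.2, -2297.1, -11684).
So ∂z/∂E = −n_x/n_z = −1.45329 and ∂z/∂N = −n_y/n_z = −0.19660.
Unit vector along 200° is (sin 200°, cos 200°) = (-0.3420, -0.9397).
Slope in that direction = a·(-0.3420) + b·(-0.9397) = 0.68180.
Apparent dip = arctan|0.68180| = 34.29° (true dip is 55.7°, so apparent ≤ true as expected).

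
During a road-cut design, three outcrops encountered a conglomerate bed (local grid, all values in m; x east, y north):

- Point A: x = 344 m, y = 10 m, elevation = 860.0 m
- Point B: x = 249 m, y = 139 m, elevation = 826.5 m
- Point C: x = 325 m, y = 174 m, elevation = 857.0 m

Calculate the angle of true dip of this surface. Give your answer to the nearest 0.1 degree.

21.3°

Two edge vectors: Point A→Point B = (-95, 129, -33.5), Point A→Point C = (-19, 164, -3).
Normal n = (Point A→Point B) × (Point A→Point C) = (5107, 351.5, -13129).
So ∂z/∂x = −n_x/n_z = 0.38899 and ∂z/∂y = −n_y/n_z = 0.02677.
Gradient magnitude |∇z| = √(a² + b²) = √(0.15131 + 0.00072) = 0.38991.
True dip = arctan(0.38991) = 21.3°, dipping toward W (azimuth ≈ 266°).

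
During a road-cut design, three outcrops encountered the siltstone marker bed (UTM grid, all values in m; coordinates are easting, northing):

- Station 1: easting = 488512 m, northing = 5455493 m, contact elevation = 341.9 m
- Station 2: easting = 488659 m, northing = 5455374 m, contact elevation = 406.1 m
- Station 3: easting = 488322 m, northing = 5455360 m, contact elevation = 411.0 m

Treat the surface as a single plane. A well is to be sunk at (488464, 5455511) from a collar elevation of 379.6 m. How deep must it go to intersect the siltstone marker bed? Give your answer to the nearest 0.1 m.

47.6 m

Let the plane be z = a·easting + b·northing + c.
Station 2−Station 1: 147a − 119b = 64.2;  Station 3−Station 1: −190a − 133b = 69.1.
Solving gives a = 0.007487963, b = −0.530245962.
Then c = 341.9 − a·488512 − b·5455493 = 2889437.07.
At (488464, 5455511): z_contact = 3657.60 − 2892762.68 + 2889437.07 = 332.00 m.
Depth below ground = 379.6 − 332.00 = 47.6 m.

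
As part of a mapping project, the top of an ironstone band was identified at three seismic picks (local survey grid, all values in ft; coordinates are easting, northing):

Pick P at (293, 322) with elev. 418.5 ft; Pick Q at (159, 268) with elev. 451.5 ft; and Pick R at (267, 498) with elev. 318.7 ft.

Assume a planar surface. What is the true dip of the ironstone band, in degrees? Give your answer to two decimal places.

Two edge vectors: Pick P→Pick Q = (-134, -54, 33), Pick P→Pick R = (-26, 176, -99.8).
Normal n = (Pick P→Pick Q) × (Pick P→Pick R) = (-418.8, -14231.2, -24988).
So ∂z/∂easting = −n_x/n_z = −0.01676 and ∂z/∂northing = −n_y/n_z = −0.56952.
Gradient magnitude |∇z| = √(a² + b²) = √(0.00028 + 0.32435) = 0.56977.
True dip = arctan(0.56977) = 29.67°, dipping toward N (azimuth ≈ 002°).

29.67°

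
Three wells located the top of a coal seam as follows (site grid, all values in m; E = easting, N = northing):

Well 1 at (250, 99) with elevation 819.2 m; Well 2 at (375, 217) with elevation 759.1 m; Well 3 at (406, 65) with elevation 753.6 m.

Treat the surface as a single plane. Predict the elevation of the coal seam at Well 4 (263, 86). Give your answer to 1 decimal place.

Let the plane be z = a·E + b·N + c.
Well 2−Well 1: 125a + 118b = −60.1;  Well 3−Well 1: 156a − 34b = −65.6.
Solving gives a = −0.43182, b = −0.05188.
Then c = 819.2 − a·250 − b·99 = 932.29.
At (263, 86): z = −113.6 − 4.5 + 932.29 = 814.3 m.

814.3 m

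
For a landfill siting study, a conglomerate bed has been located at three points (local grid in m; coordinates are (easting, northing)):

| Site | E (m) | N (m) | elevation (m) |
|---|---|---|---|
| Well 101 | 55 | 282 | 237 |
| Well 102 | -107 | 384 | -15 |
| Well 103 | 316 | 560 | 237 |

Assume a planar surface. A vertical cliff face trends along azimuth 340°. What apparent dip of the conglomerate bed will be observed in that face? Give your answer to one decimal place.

Let the plane be z = a·E + b·N + c.
Well 102−Well 101: −162a + 102b = −252;  Well 103−Well 101: 261a + 278b = 0.
Solving gives a = 0.97764, b = −0.91786.
Unit vector along 340° is (sin 340°, cos 340°) = (-0.3420, 0.9397).
Slope in that direction = a·(-0.3420) + b·(0.9397) = −1.19688.
Apparent dip = arctan|1.19688| = 50.1° (true dip is 53.3°, so apparent ≤ true as expected).

50.1°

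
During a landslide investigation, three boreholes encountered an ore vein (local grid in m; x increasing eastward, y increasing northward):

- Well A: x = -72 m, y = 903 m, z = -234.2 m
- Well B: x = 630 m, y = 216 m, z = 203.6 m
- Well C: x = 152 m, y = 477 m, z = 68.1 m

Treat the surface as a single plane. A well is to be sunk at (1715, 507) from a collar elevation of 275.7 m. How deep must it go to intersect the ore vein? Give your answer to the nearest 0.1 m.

Let the plane be z = a·x + b·y + c.
Well B−Well A: 702a − 687b = 437.8;  Well C−Well A: 224a − 426b = 302.3.
Solving gives a = −0.145885, b = −0.786334.
Then c = -234.2 − a·-72 − b·903 = 465.36.
At (1715, 507): z_contact = −250.19 − 398.67 + 465.36 = -183.51 m.
Depth below ground = 275.7 − (-183.51) = 459.2 m.

459.2 m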